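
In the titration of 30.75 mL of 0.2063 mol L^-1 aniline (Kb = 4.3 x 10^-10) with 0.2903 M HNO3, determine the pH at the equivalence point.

n(C6H5NH2) = 0.2063 x 0.03075 = 0.006344 mol; V(HNO3) at equivalence = 0.006344/0.2903 = 0.02185 L.
At equivalence the base is fully converted to C6H5NH3+; total volume = 0.05260 L, so [C6H5NH3+] = 0.006344/0.05260 = 0.1206 M.
Ka(C6H5NH3+) = Kw/Kb = 1.0e-14 / 4.3 x 10^-10 = 2.33e-5.
[H^+] = sqrt(Ka x [C6H5NH3+]) = sqrt(2.33e-5 x 0.1206) = 0.00167 M.
pH = -log(0.00167) = 2.78.

2.78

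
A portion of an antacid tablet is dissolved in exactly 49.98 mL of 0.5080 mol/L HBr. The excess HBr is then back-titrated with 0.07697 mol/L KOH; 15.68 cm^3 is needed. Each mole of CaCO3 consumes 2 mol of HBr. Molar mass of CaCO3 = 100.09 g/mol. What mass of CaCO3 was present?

1.21 g

Total n(HBr) added = 0.5080 x 0.04998 = 0.02539 mol.
n(KOH) used = 0.07697 x 0.01568 = 0.001207 mol, which equals the excess n(HBr).
So n(HBr) consumed by the sample = 0.02539 - 0.001207 = 0.02418 mol.
n(CaCO3) = 0.02418 / 2 = 0.01209 mol.
mass = 0.01209 mol x 100.09 g/mol = 1.21 g.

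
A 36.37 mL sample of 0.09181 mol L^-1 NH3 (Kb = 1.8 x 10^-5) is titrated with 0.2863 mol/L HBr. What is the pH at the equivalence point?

n(NH3) = 0.09181 x 0.03637 = 0.003339 mol; V(HBr) at equivalence = 0.003339/0.2863 = 0.01166 L.
At equivalence the base is fully converted to NH4+; total volume = 0.04803 L, so [NH4+] = 0.003339/0.04803 = 0.06952 M.
Ka(NH4+) = Kw/Kb = 1.0e-14 / 1.8 x 10^-5 = 5.56e-10.
[H^+] = sqrt(Ka x [NH4+]) = sqrt(5.56e-10 x 0.06952) = 6.21e-6 M.
pH = -log(6.21e-6) = 5.21.

5.21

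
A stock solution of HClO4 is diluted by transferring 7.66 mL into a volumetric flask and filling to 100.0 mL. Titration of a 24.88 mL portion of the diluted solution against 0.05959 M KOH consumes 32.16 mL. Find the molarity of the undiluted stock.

1.01 M

n(KOH) = 0.05959 x 0.03216 = 0.001916 mol.
n(HClO4) in the aliquot = 0.001916 mol.
[diluted HClO4] = 0.001916 / 0.02488 = 0.07703 M.
Dilution factor = 100.0/7.660 = 13.05, so [stock] = 0.07703 x 13.05 = 1.01 M.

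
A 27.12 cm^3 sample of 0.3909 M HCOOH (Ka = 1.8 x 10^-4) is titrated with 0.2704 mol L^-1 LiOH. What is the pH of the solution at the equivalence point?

8.47

n(HCOOH) = 0.3909 x 0.02712 = 0.01060 mol; V(LiOH) at equivalence = 0.01060/0.2704 = 0.03921 L.
At equivalence all the acid is converted to HCOO-; total volume = 0.02712 + 0.03921 = 0.06633 L, so [HCOO-] = 0.01060/0.06633 = 0.1598 M.
Kb = Kw/Ka = 1.0e-14 / 1.8 x 10^-4 = 5.56e-11.
[OH^-] = sqrt(Kb x [HCOO-]) = sqrt(5.56e-11 x 0.1598) = 2.98e-6 M.
pOH = 5.53, so pH = 14.00 - 5.53 = 8.47.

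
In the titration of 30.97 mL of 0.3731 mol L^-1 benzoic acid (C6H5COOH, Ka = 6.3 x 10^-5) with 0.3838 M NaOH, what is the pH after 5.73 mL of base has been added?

3.57

Initial n(C6H5COOH) = 0.3731 x 0.03097 = 0.01155 mol.
n(NaOH) added = 0.3838 x 0.005730 = 0.002199 mol, converting that many moles of C6H5COOH to C6H5COO-.
Remaining n(C6H5COOH) = 0.009356 mol; n(C6H5COO-) = 0.002199 mol.
By Henderson-Hasselbalch, pH = pKa + log([A^-]/[HA]) = 4.20 + log(0.002199/0.009356) = 4.20 + (-0.63) = 3.57.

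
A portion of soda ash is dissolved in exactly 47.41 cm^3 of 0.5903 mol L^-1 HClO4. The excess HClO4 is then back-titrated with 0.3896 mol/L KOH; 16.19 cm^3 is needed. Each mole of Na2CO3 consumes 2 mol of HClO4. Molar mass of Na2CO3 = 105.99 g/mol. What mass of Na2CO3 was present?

Total n(HClO4) added = 0.5903 x 0.04741 = 0.02799 mol.
n(KOH) used = 0.3896 x 0.01619 = 0.006308 mol, which equals the excess n(HClO4).
So n(HClO4) consumed by the sample = 0.02799 - 0.006308 = 0.02168 mol.
n(Na2CO3) = 0.02168 / 2 = 0.01084 mol.
mass = 0.01084 mol x 105.99 g/mol = 1.15 g.

1.15 g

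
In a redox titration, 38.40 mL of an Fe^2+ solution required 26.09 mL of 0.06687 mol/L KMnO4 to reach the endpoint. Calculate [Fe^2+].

0.227 M

n(KMnO4) = 0.06687 x 0.02609 = 0.001745 mol.
From the balanced equation, 1 mol KMnO4 reacts with 5 mol Fe^2+, so n(Fe^2+) = 0.001745 x 5/1 = 0.008723 mol.
[Fe^2+] = 0.008723 / 0.03840 L = 0.227 M.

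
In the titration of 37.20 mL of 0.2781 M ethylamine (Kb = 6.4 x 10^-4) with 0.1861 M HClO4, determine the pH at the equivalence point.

5.88

n(C2H5NH2) = 0.2781 x 0.03720 = 0.01035 mol; V(HClO4) at equivalence = 0.01035/0.1861 = 0.05559 L.
At equivalence the base is fully converted to C2H5NH3+; total volume = 0.09279 L, so [C2H5NH3+] = 0.01035/0.09279 = 0.1115 M.
Ka(C2H5NH3+) = Kw/Kb = 1.0e-14 / 6.4 x 10^-4 = 1.56e-11.
[H^+] = sqrt(Ka x [C2H5NH3+]) = sqrt(1.56e-11 x 0.1115) = 1.32e-6 M.
pH = -log(1.32e-6) = 5.88.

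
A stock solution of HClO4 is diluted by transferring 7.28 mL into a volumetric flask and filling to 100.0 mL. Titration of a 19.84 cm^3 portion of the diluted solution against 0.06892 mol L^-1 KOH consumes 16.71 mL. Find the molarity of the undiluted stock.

0.797 M

n(KOH) = 0.06892 x 0.01671 = 0.001152 mol.
n(HClO4) in the aliquot = 0.001152 mol.
[diluted HClO4] = 0.001152 / 0.01984 = 0.05805 M.
Dilution factor = 100.0/7.280 = 13.74, so [stock] = 0.05805 x 13.74 = 0.797 M.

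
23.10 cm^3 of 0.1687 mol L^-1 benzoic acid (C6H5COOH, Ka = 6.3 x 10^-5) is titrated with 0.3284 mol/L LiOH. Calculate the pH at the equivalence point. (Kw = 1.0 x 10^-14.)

n(C6H5COOH) = 0.1687 x 0.02310 = 0.003897 mol; V(LiOH) at equivalence = 0.003897/0.3284 = 0.01187 L.
At equivalence all the acid is converted to C6H5COO-; total volume = 0.02310 + 0.01187 = 0.03497 L, so [C6H5COO-] = 0.003897/0.03497 = 0.1114 M.
Kb = Kw/Ka = 1.0e-14 / 6.3 x 10^-5 = 1.59e-10.
[OH^-] = sqrt(Kb x [C6H5COO-]) = sqrt(1.59e-10 x 0.1114) = 4.21e-6 M.
pOH = 5.38, so pH = 14.00 - 5.38 = 8.62.

8.62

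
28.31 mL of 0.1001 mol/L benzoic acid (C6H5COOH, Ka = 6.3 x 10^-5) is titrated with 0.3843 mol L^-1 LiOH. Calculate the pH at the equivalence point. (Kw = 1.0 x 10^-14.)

n(C6H5COOH) = 0.1001 x 0.02831 = 0.002834 mol; V(LiOH) at equivalence = 0.002834/0.3843 = 0.007374 L.
At equivalence all the acid is converted to C6H5COO-; total volume = 0.02831 + 0.007374 = 0.03568 L, so [C6H5COO-] = 0.002834/0.03568 = 0.07941 M.
Kb = Kw/Ka = 1.0e-14 / 6.3 x 10^-5 = 1.59e-10.
[OH^-] = sqrt(Kb x [C6H5COO-]) = sqrt(1.59e-10 x 0.07941) = 3.55e-6 M.
pOH = 5.45, so pH = 14.00 - 5.45 = 8.55.

8.55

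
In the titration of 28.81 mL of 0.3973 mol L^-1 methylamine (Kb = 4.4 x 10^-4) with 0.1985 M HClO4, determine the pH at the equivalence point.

5.76

n(CH3NH2) = 0.3973 x 0.02881 = 0.01145 mol; V(HClO4) at equivalence = 0.01145/0.1985 = 0.05766 L.
At equivalence the base is fully converted to CH3NH3+; total volume = 0.08647 L, so [CH3NH3+] = 0.01145/0.08647 = 0.1324 M.
Ka(CH3NH3+) = Kw/Kb = 1.0e-14 / 4.4 x 10^-4 = 2.27e-11.
[H^+] = sqrt(Ka x [CH3NH3+]) = sqrt(2.27e-11 x 0.1324) = 1.73e-6 M.
pH = -log(1.73e-6) = 5.76.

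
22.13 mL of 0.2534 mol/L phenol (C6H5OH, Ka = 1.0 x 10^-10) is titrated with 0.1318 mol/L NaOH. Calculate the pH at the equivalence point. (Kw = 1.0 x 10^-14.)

n(C6H5OH) = 0.2534 x 0.02213 = 0.005608 mol; V(NaOH) at equivalence = 0.005608/0.1318 = 0.04255 L.
At equivalence all the acid is converted to C6H5O-; total volume = 0.02213 + 0.04255 = 0.06468 L, so [C6H5O-] = 0.005608/0.06468 = 0.08670 M.
Kb = Kw/Ka = 1.0e-14 / 1.0 x 10^-10 = 0.000100.
[OH^-] = sqrt(Kb x [C6H5O-]) = sqrt(0.000100 x 0.08670) = 0.00294 M.
pOH = 2.53, so pH = 14.00 - 2.53 = 11.47.

11.47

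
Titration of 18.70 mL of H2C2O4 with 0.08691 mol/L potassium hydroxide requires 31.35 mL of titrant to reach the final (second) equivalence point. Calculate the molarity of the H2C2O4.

n(KOH) = 0.08691 x 0.03135 = 0.002725 mol.
At the final (second) equivalence point, 2 mol OH^- react per mol H2C2O4, so n(H2C2O4) = 0.002725 / 2 = 0.001362 mol.
[H2C2O4] = 0.001362 / 0.01870 L = 0.0729 M.

0.0729 M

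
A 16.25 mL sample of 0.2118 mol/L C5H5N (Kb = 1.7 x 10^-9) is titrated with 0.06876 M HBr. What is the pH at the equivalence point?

3.26

n(C5H5N) = 0.2118 x 0.01625 = 0.003442 mol; V(HBr) at equivalence = 0.003442/0.06876 = 0.05005 L.
At equivalence the base is fully converted to C5H5NH+; total volume = 0.06630 L, so [C5H5NH+] = 0.003442/0.06630 = 0.05191 M.
Ka(C5H5NH+) = Kw/Kb = 1.0e-14 / 1.7 x 10^-9 = 5.88e-6.
[H^+] = sqrt(Ka x [C5H5NH+]) = sqrt(5.88e-6 x 0.05191) = 0.000553 M.
pH = -log(0.000553) = 3.26.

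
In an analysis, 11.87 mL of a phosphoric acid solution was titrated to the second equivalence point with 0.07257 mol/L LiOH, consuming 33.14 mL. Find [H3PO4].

0.101 M

n(LiOH) = 0.07257 x 0.03314 = 0.002405 mol.
At the second equivalence point, 2 mol OH^- react per mol H3PO4, so n(H3PO4) = 0.002405 / 2 = 0.001202 mol.
[H3PO4] = 0.001202 / 0.01187 L = 0.101 M.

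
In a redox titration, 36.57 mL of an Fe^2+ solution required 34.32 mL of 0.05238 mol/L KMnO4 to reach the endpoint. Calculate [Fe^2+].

0.246 M

n(KMnO4) = 0.05238 x 0.03432 = 0.001798 mol.
From the balanced equation, 1 mol KMnO4 reacts with 5 mol Fe^2+, so n(Fe^2+) = 0.001798 x 5/1 = 0.008988 mol.
[Fe^2+] = 0.008988 / 0.03657 L = 0.246 M.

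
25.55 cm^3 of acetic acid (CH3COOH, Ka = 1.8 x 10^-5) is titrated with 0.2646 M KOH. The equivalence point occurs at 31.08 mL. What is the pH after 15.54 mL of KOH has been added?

4.74

15.54 mL is exactly half the equivalence volume (31.08/2), i.e. the half-equivalence point.
There, n(HA) = n(A^-), so pH = pKa = -log(1.8 x 10^-5) = 4.74.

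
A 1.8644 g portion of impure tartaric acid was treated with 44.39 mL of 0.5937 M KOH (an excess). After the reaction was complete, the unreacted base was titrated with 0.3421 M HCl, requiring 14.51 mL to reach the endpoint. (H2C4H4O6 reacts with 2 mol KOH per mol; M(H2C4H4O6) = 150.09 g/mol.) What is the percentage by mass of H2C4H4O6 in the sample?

Total n(KOH) added = 0.5937 x 0.04439 = 0.02635 mol.
n(HCl) used = 0.3421 x 0.01451 = 0.004964 mol, which equals the excess n(KOH).
So n(KOH) consumed by the sample = 0.02635 - 0.004964 = 0.02139 mol.
n(H2C4H4O6) = 0.02139 / 2 = 0.01070 mol.
mass H2C4H4O6 = 0.01070 x 150.09 = 1.605 g, so %H2C4H4O6 = 1.605/1.8644 x 100 = 86.1%.

86.1%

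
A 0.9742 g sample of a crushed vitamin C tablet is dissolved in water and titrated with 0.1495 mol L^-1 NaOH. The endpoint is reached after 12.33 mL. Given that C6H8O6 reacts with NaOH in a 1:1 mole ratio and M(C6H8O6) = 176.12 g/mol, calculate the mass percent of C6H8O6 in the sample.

33.3%

n(NaOH) = 0.1495 x 0.01233 = 0.001843 mol.
n(C6H8O6) = 0.001843 / 1 = 0.001843 mol.
mass of C6H8O6 = 0.001843 x 176.12 = 0.3246 g.
% purity = 0.3246 / 0.9742 x 100 = 33.3%.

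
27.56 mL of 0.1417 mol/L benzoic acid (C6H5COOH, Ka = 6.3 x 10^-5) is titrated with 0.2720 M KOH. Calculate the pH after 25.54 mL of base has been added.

n(acid) = 0.1417 x 0.02756 = 0.003905 mol; n(KOH) added = 0.2720 x 0.02554 = 0.006947 mol.
Base is in excess by 0.006947 - 0.003905 = 0.003042 mol in a total volume of 0.05310 L.
[OH^-] = 0.003042/0.05310 = 0.05728 M, so pOH = 1.24 and pH = 14.00 - 1.24 = 12.76.

12.76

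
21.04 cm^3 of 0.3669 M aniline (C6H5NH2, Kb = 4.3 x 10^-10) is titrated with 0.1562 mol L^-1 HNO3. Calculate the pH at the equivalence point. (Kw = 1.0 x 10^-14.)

2.80

n(C6H5NH2) = 0.3669 x 0.02104 = 0.007720 mol; V(HNO3) at equivalence = 0.007720/0.1562 = 0.04942 L.
At equivalence the base is fully converted to C6H5NH3+; total volume = 0.07046 L, so [C6H5NH3+] = 0.007720/0.07046 = 0.1096 M.
Ka(C6H5NH3+) = Kw/Kb = 1.0e-14 / 4.3 x 10^-10 = 2.33e-5.
[H^+] = sqrt(Ka x [C6H5NH3+]) = sqrt(2.33e-5 x 0.1096) = 0.00160 M.
pH = -log(0.00160) = 2.80.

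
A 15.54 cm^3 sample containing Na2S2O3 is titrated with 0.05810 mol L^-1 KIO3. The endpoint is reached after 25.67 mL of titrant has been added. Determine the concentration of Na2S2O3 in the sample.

0.576 M

n(KIO3) = 0.05810 x 0.02567 = 0.001491 mol.
From the balanced equation, 1 mol KIO3 reacts with 6 mol Na2S2O3, so n(Na2S2O3) = 0.001491 x 6/1 = 0.008949 mol.
[Na2S2O3] = 0.008949 / 0.01554 L = 0.576 M.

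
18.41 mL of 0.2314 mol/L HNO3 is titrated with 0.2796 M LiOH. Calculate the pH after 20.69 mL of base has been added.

n(acid) = 0.2314 x 0.01841 = 0.004260 mol; n(LiOH) added = 0.2796 x 0.02069 = 0.005785 mol.
Base is in excess by 0.005785 - 0.004260 = 0.001525 mol in a total volume of 0.03910 L.
[OH^-] = 0.001525/0.03910 = 0.03900 M, so pOH = 1.41 and pH = 14.00 - 1.41 = 12.59.

12.59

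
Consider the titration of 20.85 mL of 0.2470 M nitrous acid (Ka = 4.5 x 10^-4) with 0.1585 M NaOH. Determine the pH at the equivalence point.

8.17

n(HNO2) = 0.2470 x 0.02085 = 0.005150 mol; V(NaOH) at equivalence = 0.005150/0.1585 = 0.03249 L.
At equivalence all the acid is converted to NO2-; total volume = 0.02085 + 0.03249 = 0.05334 L, so [NO2-] = 0.005150/0.05334 = 0.09655 M.
Kb = Kw/Ka = 1.0e-14 / 4.5 x 10^-4 = 2.22e-11.
[OH^-] = sqrt(Kb x [NO2-]) = sqrt(2.22e-11 x 0.09655) = 1.46e-6 M.
pOH = 5.83, so pH = 14.00 - 5.83 = 8.17.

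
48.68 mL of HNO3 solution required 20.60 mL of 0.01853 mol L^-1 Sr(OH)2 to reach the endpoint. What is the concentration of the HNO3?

n(Sr(OH)2) delivered = 0.01853 x 0.02060 = 0.0003817 mol.
The reaction is 2 HNO3 + 1 Sr(OH)2, so n(HNO3) = 0.0003817 x 2/1 = 0.0007634 mol.
[HNO3] = 0.0007634 mol / 0.04868 L = 0.0157 M.

0.0157 M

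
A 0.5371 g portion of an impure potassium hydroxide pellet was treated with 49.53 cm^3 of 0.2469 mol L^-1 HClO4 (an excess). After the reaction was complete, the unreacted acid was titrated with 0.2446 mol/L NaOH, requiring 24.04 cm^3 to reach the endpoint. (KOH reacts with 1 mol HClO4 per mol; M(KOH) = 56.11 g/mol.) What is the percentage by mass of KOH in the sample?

66.3%

Total n(HClO4) added = 0.2469 x 0.04953 = 0.01223 mol.
n(NaOH) used = 0.2446 x 0.02404 = 0.005880 mol, which equals the excess n(HClO4).
So n(HClO4) consumed by the sample = 0.01223 - 0.005880 = 0.006349 mol.
n(KOH) = 0.006349 / 1 = 0.006349 mol.
mass KOH = 0.006349 x 56.11 = 0.3562 g, so %KOH = 0.3562/0.5371 x 100 = 66.3%.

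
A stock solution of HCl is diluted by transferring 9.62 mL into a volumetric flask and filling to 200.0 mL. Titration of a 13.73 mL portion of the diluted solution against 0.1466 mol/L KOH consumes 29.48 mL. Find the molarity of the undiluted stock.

6.54 M

n(KOH) = 0.1466 x 0.02948 = 0.004322 mol.
n(HCl) in the aliquot = 0.004322 mol.
[diluted HCl] = 0.004322 / 0.01373 = 0.3148 M.
Dilution factor = 200.0/9.620 = 20.79, so [stock] = 0.3148 x 20.79 = 6.54 M.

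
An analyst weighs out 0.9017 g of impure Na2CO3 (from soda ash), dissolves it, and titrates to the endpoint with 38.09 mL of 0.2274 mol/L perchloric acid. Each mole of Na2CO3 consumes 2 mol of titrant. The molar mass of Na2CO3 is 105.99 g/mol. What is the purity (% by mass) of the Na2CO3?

n(HClO4) = 0.2274 x 0.03809 = 0.008662 mol.
n(Na2CO3) = 0.008662 / 2 = 0.004331 mol.
mass of Na2CO3 = 0.004331 x 105.99 = 0.4590 g.
% purity = 0.4590 / 0.9017 x 100 = 50.9%.

50.9%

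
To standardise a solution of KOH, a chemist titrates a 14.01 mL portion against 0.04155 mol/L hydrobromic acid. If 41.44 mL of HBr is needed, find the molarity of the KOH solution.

n(HBr) delivered = 0.04155 x 0.04144 = 0.001722 mol.
For a 1:1 reaction, n(KOH) = 0.001722 mol.
[KOH] = 0.001722 mol / 0.01401 L = 0.123 M.

0.123 M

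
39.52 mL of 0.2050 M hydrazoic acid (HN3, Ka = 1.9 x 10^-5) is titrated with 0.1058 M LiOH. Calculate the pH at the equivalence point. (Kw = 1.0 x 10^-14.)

n(HN3) = 0.2050 x 0.03952 = 0.008102 mol; V(LiOH) at equivalence = 0.008102/0.1058 = 0.07657 L.
At equivalence all the acid is converted to N3-; total volume = 0.03952 + 0.07657 = 0.1161 L, so [N3-] = 0.008102/0.1161 = 0.06978 M.
Kb = Kw/Ka = 1.0e-14 / 1.9 x 10^-5 = 5.26e-10.
[OH^-] = sqrt(Kb x [N3-]) = sqrt(5.26e-10 x 0.06978) = 6.06e-6 M.
pOH = 5.22, so pH = 14.00 - 5.22 = 8.78.

8.78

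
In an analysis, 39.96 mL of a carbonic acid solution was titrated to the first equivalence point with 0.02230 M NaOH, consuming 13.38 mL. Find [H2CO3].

n(NaOH) = 0.02230 x 0.01338 = 0.0002984 mol.
At the first equivalence point, 1 mol OH^- react per mol H2CO3, so n(H2CO3) = 0.0002984 / 1 = 0.0002984 mol.
[H2CO3] = 0.0002984 / 0.03996 L = 0.00747 M.

0.00747 M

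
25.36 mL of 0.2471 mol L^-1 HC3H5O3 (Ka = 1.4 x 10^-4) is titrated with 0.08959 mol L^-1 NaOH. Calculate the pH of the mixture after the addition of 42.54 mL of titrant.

Initial n(HC3H5O3) = 0.2471 x 0.02536 = 0.006266 mol.
n(NaOH) added = 0.08959 x 0.04254 = 0.003811 mol, converting that many moles of HC3H5O3 to C3H5O3-.
Remaining n(HC3H5O3) = 0.002455 mol; n(C3H5O3-) = 0.003811 mol.
By Henderson-Hasselbalch, pH = pKa + log([A^-]/[HA]) = 3.85 + log(0.003811/0.002455) = 3.85 + (+0.19) = 4.04.

4.04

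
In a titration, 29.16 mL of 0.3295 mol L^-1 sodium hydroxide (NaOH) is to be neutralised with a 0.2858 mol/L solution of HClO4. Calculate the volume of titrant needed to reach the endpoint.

33.6 mL

n(NaOH) = 0.3295 mol/L x 0.02916 L = 0.009608 mol.
At equivalence n(HClO4) = n(NaOH) = 0.009608 mol.
V(HClO4) = 0.009608 / 0.2858 = 0.03362 L = 33.6 mL.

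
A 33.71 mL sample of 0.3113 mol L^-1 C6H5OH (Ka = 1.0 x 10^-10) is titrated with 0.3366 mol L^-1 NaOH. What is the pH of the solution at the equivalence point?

n(C6H5OH) = 0.3113 x 0.03371 = 0.01049 mol; V(NaOH) at equivalence = 0.01049/0.3366 = 0.03118 L.
At equivalence all the acid is converted to C6H5O-; total volume = 0.03371 + 0.03118 = 0.06489 L, so [C6H5O-] = 0.01049/0.06489 = 0.1617 M.
Kb = Kw/Ka = 1.0e-14 / 1.0 x 10^-10 = 0.000100.
[OH^-] = sqrt(Kb x [C6H5O-]) = sqrt(0.000100 x 0.1617) = 0.00402 M.
pOH = 2.40, so pH = 14.00 - 2.40 = 11.60.

11.60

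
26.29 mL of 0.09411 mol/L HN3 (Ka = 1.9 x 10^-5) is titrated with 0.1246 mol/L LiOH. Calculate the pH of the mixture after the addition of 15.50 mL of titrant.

5.27

Initial n(HN3) = 0.09411 x 0.02629 = 0.002474 mol.
n(LiOH) added = 0.1246 x 0.01550 = 0.001931 mol, converting that many moles of HN3 to N3-.
Remaining n(HN3) = 0.0005429 mol; n(N3-) = 0.001931 mol.
By Henderson-Hasselbalch, pH = pKa + log([A^-]/[HA]) = 4.72 + log(0.001931/0.0005429) = 4.72 + (+0.55) = 5.27.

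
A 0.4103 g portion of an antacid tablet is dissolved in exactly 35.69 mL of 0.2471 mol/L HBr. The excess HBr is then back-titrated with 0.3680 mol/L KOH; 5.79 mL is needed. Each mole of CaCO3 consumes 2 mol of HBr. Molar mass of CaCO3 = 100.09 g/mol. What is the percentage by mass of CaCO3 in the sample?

Total n(HBr) added = 0.2471 x 0.03569 = 0.008819 mol.
n(KOH) used = 0.3680 x 0.005790 = 0.002131 mol, which equals the excess n(HBr).
So n(HBr) consumed by the sample = 0.008819 - 0.002131 = 0.006688 mol.
n(CaCO3) = 0.006688 / 2 = 0.003344 mol.
mass CaCO3 = 0.003344 x 100.09 = 0.3347 g, so %CaCO3 = 0.3347/0.4103 x 100 = 81.6%.

81.6%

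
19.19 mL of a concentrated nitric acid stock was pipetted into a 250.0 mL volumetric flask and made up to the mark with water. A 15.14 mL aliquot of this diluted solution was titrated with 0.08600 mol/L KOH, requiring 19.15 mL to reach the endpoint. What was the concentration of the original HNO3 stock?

n(KOH) = 0.08600 x 0.01915 = 0.001647 mol.
n(HNO3) in the aliquot = 0.001647 mol.
[diluted HNO3] = 0.001647 / 0.01514 = 0.1088 M.
Dilution factor = 250.0/19.19 = 13.03, so [stock] = 0.1088 x 13.03 = 1.42 M.

1.42 M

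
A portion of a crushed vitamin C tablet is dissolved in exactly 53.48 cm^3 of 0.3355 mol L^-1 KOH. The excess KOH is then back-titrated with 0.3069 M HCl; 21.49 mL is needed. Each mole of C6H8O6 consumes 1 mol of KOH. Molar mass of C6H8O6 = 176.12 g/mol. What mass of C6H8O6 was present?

2.00 g

Total n(KOH) added = 0.3355 x 0.05348 = 0.01794 mol.
n(HCl) used = 0.3069 x 0.02149 = 0.006595 mol, which equals the excess n(KOH).
So n(KOH) consumed by the sample = 0.01794 - 0.006595 = 0.01135 mol.
n(C6H8O6) = 0.01135 / 1 = 0.01135 mol.
mass = 0.01135 mol x 176.12 g/mol = 2.00 g.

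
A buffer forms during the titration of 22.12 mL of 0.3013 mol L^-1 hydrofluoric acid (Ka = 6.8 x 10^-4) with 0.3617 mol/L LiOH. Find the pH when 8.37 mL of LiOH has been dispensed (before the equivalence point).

3.09

Initial n(HF) = 0.3013 x 0.02212 = 0.006665 mol.
n(LiOH) added = 0.3617 x 0.008370 = 0.003027 mol, converting that many moles of HF to F-.
Remaining n(HF) = 0.003637 mol; n(F-) = 0.003027 mol.
By Henderson-Hasselbalch, pH = pKa + log([A^-]/[HA]) = 3.17 + log(0.003027/0.003637) = 3.17 + (-0.08) = 3.09.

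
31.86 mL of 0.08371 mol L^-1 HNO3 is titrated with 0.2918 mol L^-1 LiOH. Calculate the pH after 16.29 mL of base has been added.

n(acid) = 0.08371 x 0.03186 = 0.002667 mol; n(LiOH) added = 0.2918 x 0.01629 = 0.004753 mol.
Base is in excess by 0.004753 - 0.002667 = 0.002086 mol in a total volume of 0.04815 L.
[OH^-] = 0.002086/0.04815 = 0.04333 M, so pOH = 1.36 and pH = 14.00 - 1.36 = 12.64.

12.64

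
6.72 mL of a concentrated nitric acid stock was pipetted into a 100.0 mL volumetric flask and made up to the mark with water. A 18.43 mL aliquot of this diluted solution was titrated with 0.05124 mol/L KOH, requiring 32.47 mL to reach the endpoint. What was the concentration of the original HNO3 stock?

1.34 M

n(KOH) = 0.05124 x 0.03247 = 0.001664 mol.
n(HNO3) in the aliquot = 0.001664 mol.
[diluted HNO3] = 0.001664 / 0.01843 = 0.09027 M.
Dilution factor = 100.0/6.720 = 14.88, so [stock] = 0.09027 x 14.88 = 1.34 M.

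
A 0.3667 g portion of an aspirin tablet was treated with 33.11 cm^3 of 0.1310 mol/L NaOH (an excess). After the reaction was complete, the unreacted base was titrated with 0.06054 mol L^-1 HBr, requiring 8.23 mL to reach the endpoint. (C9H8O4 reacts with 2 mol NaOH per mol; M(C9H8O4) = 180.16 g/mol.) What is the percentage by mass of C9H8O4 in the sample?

Total n(NaOH) added = 0.1310 x 0.03311 = 0.004337 mol.
n(HBr) used = 0.06054 x 0.008230 = 0.0004982 mol, which equals the excess n(NaOH).
So n(NaOH) consumed by the sample = 0.004337 - 0.0004982 = 0.003839 mol.
n(C9H8O4) = 0.003839 / 2 = 0.001920 mol.
mass C9H8O4 = 0.001920 x 180.16 = 0.3458 g, so %C9H8O4 = 0.3458/0.3667 x 100 = 94.3%.

94.3%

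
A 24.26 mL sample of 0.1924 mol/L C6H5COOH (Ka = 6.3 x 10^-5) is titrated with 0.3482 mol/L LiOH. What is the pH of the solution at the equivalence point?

8.65

n(C6H5COOH) = 0.1924 x 0.02426 = 0.004668 mol; V(LiOH) at equivalence = 0.004668/0.3482 = 0.01341 L.
At equivalence all the acid is converted to C6H5COO-; total volume = 0.02426 + 0.01341 = 0.03767 L, so [C6H5COO-] = 0.004668/0.03767 = 0.1239 M.
Kb = Kw/Ka = 1.0e-14 / 6.3 x 10^-5 = 1.59e-10.
[OH^-] = sqrt(Kb x [C6H5COO-]) = sqrt(1.59e-10 x 0.1239) = 4.44e-6 M.
pOH = 5.35, so pH = 14.00 - 5.35 = 8.65.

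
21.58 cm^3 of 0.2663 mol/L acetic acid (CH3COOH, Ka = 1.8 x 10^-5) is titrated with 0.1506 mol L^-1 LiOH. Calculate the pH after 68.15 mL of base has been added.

n(acid) = 0.2663 x 0.02158 = 0.005747 mol; n(LiOH) added = 0.1506 x 0.06815 = 0.01026 mol.
Base is in excess by 0.01026 - 0.005747 = 0.004517 mol in a total volume of 0.08973 L.
[OH^-] = 0.004517/0.08973 = 0.05034 M, so pOH = 1.30 and pH = 14.00 - 1.30 = 12.70.

12.70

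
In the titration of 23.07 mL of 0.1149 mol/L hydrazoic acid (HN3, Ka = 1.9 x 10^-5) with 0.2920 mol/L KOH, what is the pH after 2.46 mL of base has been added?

Initial n(HN3) = 0.1149 x 0.02307 = 0.002651 mol.
n(KOH) added = 0.2920 x 0.002460 = 0.0007183 mol, converting that many moles of HN3 to N3-.
Remaining n(HN3) = 0.001932 mol; n(N3-) = 0.0007183 mol.
By Henderson-Hasselbalch, pH = pKa + log([A^-]/[HA]) = 4.72 + log(0.0007183/0.001932) = 4.72 + (-0.43) = 4.29.

4.29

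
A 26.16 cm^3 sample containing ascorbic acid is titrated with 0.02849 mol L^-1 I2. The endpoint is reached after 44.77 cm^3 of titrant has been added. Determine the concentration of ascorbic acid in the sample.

0.0488 M

n(I2) = 0.02849 x 0.04477 = 0.001275 mol.
From the balanced equation, 1 mol I2 reacts with 1 mol ascorbic acid, so n(ascorbic acid) = 0.001275 x 1/1 = 0.001275 mol.
[ascorbic acid] = 0.001275 / 0.02616 L = 0.0488 M.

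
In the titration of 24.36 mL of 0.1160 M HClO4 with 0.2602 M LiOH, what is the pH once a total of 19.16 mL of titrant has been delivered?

12.70

n(acid) = 0.1160 x 0.02436 = 0.002826 mol; n(LiOH) added = 0.2602 x 0.01916 = 0.004985 mol.
Base is in excess by 0.004985 - 0.002826 = 0.002160 mol in a total volume of 0.04352 L.
[OH^-] = 0.002160/0.04352 = 0.04962 M, so pOH = 1.30 and pH = 14.00 - 1.30 = 12.70.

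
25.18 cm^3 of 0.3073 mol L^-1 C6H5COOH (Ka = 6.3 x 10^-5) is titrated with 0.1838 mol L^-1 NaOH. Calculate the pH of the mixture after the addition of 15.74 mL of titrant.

Initial n(C6H5COOH) = 0.3073 x 0.02518 = 0.007738 mol.
n(NaOH) added = 0.1838 x 0.01574 = 0.002893 mol, converting that many moles of C6H5COOH to C6H5COO-.
Remaining n(C6H5COOH) = 0.004845 mol; n(C6H5COO-) = 0.002893 mol.
By Henderson-Hasselbalch, pH = pKa + log([A^-]/[HA]) = 4.20 + log(0.002893/0.004845) = 4.20 + (-0.22) = 3.98.

3.98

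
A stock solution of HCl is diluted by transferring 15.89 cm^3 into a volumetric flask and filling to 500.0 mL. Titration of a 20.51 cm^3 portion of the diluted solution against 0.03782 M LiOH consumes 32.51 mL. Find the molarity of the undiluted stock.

n(LiOH) = 0.03782 x 0.03251 = 0.001230 mol.
n(HCl) in the aliquot = 0.001230 mol.
[diluted HCl] = 0.001230 / 0.02051 = 0.05995 M.
Dilution factor = 500.0/15.89 = 31.47, so [stock] = 0.05995 x 31.47 = 1.89 M.

1.89 M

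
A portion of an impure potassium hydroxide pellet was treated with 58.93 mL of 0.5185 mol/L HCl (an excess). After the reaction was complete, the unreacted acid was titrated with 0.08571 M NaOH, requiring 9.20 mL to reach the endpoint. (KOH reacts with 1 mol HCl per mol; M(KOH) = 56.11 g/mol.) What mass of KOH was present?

1.67 g

Total n(HCl) added = 0.5185 x 0.05893 = 0.03056 mol.
n(NaOH) used = 0.08571 x 0.009200 = 0.0007885 mol, which equals the excess n(HCl).
So n(HCl) consumed by the sample = 0.03056 - 0.0007885 = 0.02977 mol.
n(KOH) = 0.02977 / 1 = 0.02977 mol.
mass = 0.02977 mol x 56.11 g/mol = 1.67 g.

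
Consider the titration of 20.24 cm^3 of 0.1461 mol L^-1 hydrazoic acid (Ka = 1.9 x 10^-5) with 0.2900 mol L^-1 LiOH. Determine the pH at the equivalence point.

n(HN3) = 0.1461 x 0.02024 = 0.002957 mol; V(LiOH) at equivalence = 0.002957/0.2900 = 0.01020 L.
At equivalence all the acid is converted to N3-; total volume = 0.02024 + 0.01020 = 0.03044 L, so [N3-] = 0.002957/0.03044 = 0.09715 M.
Kb = Kw/Ka = 1.0e-14 / 1.9 x 10^-5 = 5.26e-10.
[OH^-] = sqrt(Kb x [N3-]) = sqrt(5.26e-10 x 0.09715) = 7.15e-6 M.
pOH = 5.15, so pH = 14.00 - 5.15 = 8.85.

8.85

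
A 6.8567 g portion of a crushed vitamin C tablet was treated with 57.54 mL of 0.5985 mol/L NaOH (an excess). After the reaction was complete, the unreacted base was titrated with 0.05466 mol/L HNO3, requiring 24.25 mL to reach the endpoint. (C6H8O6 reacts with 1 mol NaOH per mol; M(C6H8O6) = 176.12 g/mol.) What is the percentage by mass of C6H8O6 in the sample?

85.1%

Total n(NaOH) added = 0.5985 x 0.05754 = 0.03444 mol.
n(HNO3) used = 0.05466 x 0.02425 = 0.001326 mol, which equals the excess n(NaOH).
So n(NaOH) consumed by the sample = 0.03444 - 0.001326 = 0.03311 mol.
n(C6H8O6) = 0.03311 / 1 = 0.03311 mol.
mass C6H8O6 = 0.03311 x 176.12 = 5.832 g, so %C6H8O6 = 5.832/6.8567 x 100 = 85.1%.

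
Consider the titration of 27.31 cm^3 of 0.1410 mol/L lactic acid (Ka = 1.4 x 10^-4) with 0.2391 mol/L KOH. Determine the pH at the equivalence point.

n(HC3H5O3) = 0.1410 x 0.02731 = 0.003851 mol; V(KOH) at equivalence = 0.003851/0.2391 = 0.01611 L.
At equivalence all the acid is converted to C3H5O3-; total volume = 0.02731 + 0.01611 = 0.04342 L, so [C3H5O3-] = 0.003851/0.04342 = 0.08870 M.
Kb = Kw/Ka = 1.0e-14 / 1.4 x 10^-4 = 7.14e-11.
[OH^-] = sqrt(Kb x [C3H5O3-]) = sqrt(7.14e-11 x 0.08870) = 2.52e-6 M.
pOH = 5.60, so pH = 14.00 - 5.60 = 8.40.

8.40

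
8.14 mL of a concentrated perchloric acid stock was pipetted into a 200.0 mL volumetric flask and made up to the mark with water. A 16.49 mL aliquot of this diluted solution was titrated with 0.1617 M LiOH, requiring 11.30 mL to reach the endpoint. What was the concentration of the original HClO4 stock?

n(LiOH) = 0.1617 x 0.01130 = 0.001827 mol.
n(HClO4) in the aliquot = 0.001827 mol.
[diluted HClO4] = 0.001827 / 0.01649 = 0.1108 M.
Dilution factor = 200.0/8.140 = 24.57, so [stock] = 0.1108 x 24.57 = 2.72 M.

2.72 M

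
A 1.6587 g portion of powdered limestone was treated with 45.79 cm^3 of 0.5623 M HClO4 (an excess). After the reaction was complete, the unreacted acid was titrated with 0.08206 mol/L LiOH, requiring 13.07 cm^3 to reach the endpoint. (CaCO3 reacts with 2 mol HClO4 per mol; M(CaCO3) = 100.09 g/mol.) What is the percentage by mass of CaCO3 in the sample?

74.4%

Total n(HClO4) added = 0.5623 x 0.04579 = 0.02575 mol.
n(LiOH) used = 0.08206 x 0.01307 = 0.001073 mol, which equals the excess n(HClO4).
So n(HClO4) consumed by the sample = 0.02575 - 0.001073 = 0.02468 mol.
n(CaCO3) = 0.02468 / 2 = 0.01234 mol.
mass CaCO3 = 0.01234 x 100.09 = 1.235 g, so %CaCO3 = 1.235/1.6587 x 100 = 74.4%.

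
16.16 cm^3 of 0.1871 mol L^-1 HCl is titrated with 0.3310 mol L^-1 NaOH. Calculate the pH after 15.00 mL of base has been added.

n(acid) = 0.1871 x 0.01616 = 0.003024 mol; n(NaOH) added = 0.3310 x 0.01500 = 0.004965 mol.
Base is in excess by 0.004965 - 0.003024 = 0.001941 mol in a total volume of 0.03116 L.
[OH^-] = 0.001941/0.03116 = 0.06231 M, so pOH = 1.21 and pH = 14.00 - 1.21 = 12.79.

12.79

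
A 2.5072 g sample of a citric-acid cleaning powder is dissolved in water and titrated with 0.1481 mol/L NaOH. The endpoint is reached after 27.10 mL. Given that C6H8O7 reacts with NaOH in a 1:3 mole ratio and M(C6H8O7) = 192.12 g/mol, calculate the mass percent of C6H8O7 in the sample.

10.3%

n(NaOH) = 0.1481 x 0.02710 = 0.004014 mol.
n(C6H8O7) = 0.004014 / 3 = 0.001338 mol.
mass of C6H8O7 = 0.001338 x 192.12 = 0.2570 g.
% purity = 0.2570 / 2.5072 x 100 = 10.3%.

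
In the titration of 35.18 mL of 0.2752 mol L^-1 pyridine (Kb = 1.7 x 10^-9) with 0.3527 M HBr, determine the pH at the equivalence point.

3.02

n(C5H5N) = 0.2752 x 0.03518 = 0.009682 mol; V(HBr) at equivalence = 0.009682/0.3527 = 0.02745 L.
At equivalence the base is fully converted to C5H5NH+; total volume = 0.06263 L, so [C5H5NH+] = 0.009682/0.06263 = 0.1546 M.
Ka(C5H5NH+) = Kw/Kb = 1.0e-14 / 1.7 x 10^-9 = 5.88e-6.
[H^+] = sqrt(Ka x [C5H5NH+]) = sqrt(5.88e-6 x 0.1546) = 0.000954 M.
pH = -log(0.000954) = 3.02.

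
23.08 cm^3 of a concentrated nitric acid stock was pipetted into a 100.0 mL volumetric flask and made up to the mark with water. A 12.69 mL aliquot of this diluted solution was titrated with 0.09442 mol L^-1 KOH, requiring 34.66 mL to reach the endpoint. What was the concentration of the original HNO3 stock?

n(KOH) = 0.09442 x 0.03466 = 0.003273 mol.
n(HNO3) in the aliquot = 0.003273 mol.
[diluted HNO3] = 0.003273 / 0.01269 = 0.2579 M.
Dilution factor = 100.0/23.08 = 4.333, so [stock] = 0.2579 x 4.333 = 1.12 M.

1.12 M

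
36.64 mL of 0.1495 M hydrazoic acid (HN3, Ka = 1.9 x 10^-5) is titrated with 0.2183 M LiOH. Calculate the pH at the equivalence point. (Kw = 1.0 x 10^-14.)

n(HN3) = 0.1495 x 0.03664 = 0.005478 mol; V(LiOH) at equivalence = 0.005478/0.2183 = 0.02509 L.
At equivalence all the acid is converted to N3-; total volume = 0.03664 + 0.02509 = 0.06173 L, so [N3-] = 0.005478/0.06173 = 0.08873 M.
Kb = Kw/Ka = 1.0e-14 / 1.9 x 10^-5 = 5.26e-10.
[OH^-] = sqrt(Kb x [N3-]) = sqrt(5.26e-10 x 0.08873) = 6.83e-6 M.
pOH = 5.17, so pH = 14.00 - 5.17 = 8.83.

8.83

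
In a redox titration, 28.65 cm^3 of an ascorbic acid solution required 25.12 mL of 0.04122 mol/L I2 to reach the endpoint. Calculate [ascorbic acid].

n(I2) = 0.04122 x 0.02512 = 0.001035 mol.
From the balanced equation, 1 mol I2 reacts with 1 mol ascorbic acid, so n(ascorbic acid) = 0.001035 x 1/1 = 0.001035 mol.
[ascorbic acid] = 0.001035 / 0.02865 L = 0.0361 M.

0.0361 M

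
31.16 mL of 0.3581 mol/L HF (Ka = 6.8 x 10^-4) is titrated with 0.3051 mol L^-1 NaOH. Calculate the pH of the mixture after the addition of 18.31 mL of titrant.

Initial n(HF) = 0.3581 x 0.03116 = 0.01116 mol.
n(NaOH) added = 0.3051 x 0.01831 = 0.005586 mol, converting that many moles of HF to F-.
Remaining n(HF) = 0.005572 mol; n(F-) = 0.005586 mol.
By Henderson-Hasselbalch, pH = pKa + log([A^-]/[HA]) = 3.17 + log(0.005586/0.005572) = 3.17 + (+0.00) = 3.17.

3.17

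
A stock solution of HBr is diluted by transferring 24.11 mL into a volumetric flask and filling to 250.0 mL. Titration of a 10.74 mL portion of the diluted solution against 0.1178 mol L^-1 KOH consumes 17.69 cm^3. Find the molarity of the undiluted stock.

n(KOH) = 0.1178 x 0.01769 = 0.002084 mol.
n(HBr) in the aliquot = 0.002084 mol.
[diluted HBr] = 0.002084 / 0.01074 = 0.1940 M.
Dilution factor = 250.0/24.11 = 10.37, so [stock] = 0.1940 x 10.37 = 2.01 M.

2.01 M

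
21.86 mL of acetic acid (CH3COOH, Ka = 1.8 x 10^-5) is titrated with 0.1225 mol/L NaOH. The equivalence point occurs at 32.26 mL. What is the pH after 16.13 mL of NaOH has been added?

4.74

16.13 mL is exactly half the equivalence volume (32.26/2), i.e. the half-equivalence point.
There, n(HA) = n(A^-), so pH = pKa = -log(1.8 x 10^-5) = 4.74.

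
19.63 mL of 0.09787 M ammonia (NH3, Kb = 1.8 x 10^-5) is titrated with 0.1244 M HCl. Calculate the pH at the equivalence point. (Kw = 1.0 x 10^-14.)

n(NH3) = 0.09787 x 0.01963 = 0.001921 mol; V(HCl) at equivalence = 0.001921/0.1244 = 0.01544 L.
At equivalence the base is fully converted to NH4+; total volume = 0.03507 L, so [NH4+] = 0.001921/0.03507 = 0.05478 M.
Ka(NH4+) = Kw/Kb = 1.0e-14 / 1.8 x 10^-5 = 5.56e-10.
[H^+] = sqrt(Ka x [NH4+]) = sqrt(5.56e-10 x 0.05478) = 5.52e-6 M.
pH = -log(5.52e-6) = 5.26.

5.26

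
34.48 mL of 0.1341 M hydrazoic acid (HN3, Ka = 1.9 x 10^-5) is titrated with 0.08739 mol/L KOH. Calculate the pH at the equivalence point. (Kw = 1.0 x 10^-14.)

8.72

n(HN3) = 0.1341 x 0.03448 = 0.004624 mol; V(KOH) at equivalence = 0.004624/0.08739 = 0.05291 L.
At equivalence all the acid is converted to N3-; total volume = 0.03448 + 0.05291 = 0.08739 L, so [N3-] = 0.004624/0.08739 = 0.05291 M.
Kb = Kw/Ka = 1.0e-14 / 1.9 x 10^-5 = 5.26e-10.
[OH^-] = sqrt(Kb x [N3-]) = sqrt(5.26e-10 x 0.05291) = 5.28e-6 M.
pOH = 5.28, so pH = 14.00 - 5.28 = 8.72.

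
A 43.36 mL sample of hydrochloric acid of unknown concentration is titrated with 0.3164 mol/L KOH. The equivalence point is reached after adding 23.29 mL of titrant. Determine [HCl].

0.170 M

n(KOH) delivered = 0.3164 x 0.02329 = 0.007369 mol.
For a 1:1 reaction, n(HCl) = 0.007369 mol.
[HCl] = 0.007369 mol / 0.04336 L = 0.170 M.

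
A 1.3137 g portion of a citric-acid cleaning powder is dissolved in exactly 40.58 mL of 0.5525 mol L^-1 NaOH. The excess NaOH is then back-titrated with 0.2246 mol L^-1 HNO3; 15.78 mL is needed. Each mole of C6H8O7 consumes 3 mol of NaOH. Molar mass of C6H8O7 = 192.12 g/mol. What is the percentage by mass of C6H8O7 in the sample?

Total n(NaOH) added = 0.5525 x 0.04058 = 0.02242 mol.
n(HNO3) used = 0.2246 x 0.01578 = 0.003544 mol, which equals the excess n(NaOH).
So n(NaOH) consumed by the sample = 0.02242 - 0.003544 = 0.01888 mol.
n(C6H8O7) = 0.01888 / 3 = 0.006292 mol.
mass C6H8O7 = 0.006292 x 192.12 = 1.209 g, so %C6H8O7 = 1.209/1.3137 x 100 = 92.0%.

92.0%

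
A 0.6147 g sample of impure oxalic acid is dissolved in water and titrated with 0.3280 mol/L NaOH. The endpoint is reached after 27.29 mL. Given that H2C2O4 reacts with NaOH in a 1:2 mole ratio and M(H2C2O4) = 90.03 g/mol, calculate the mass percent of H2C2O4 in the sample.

65.5%

n(NaOH) = 0.3280 x 0.02729 = 0.008951 mol.
n(H2C2O4) = 0.008951 / 2 = 0.004476 mol.
mass of H2C2O4 = 0.004476 x 90.03 = 0.4029 g.
% purity = 0.4029 / 0.6147 x 100 = 65.5%.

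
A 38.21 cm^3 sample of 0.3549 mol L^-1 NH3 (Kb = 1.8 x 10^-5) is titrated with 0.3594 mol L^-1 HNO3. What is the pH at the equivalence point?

5.00

n(NH3) = 0.3549 x 0.03821 = 0.01356 mol; V(HNO3) at equivalence = 0.01356/0.3594 = 0.03773 L.
At equivalence the base is fully converted to NH4+; total volume = 0.07594 L, so [NH4+] = 0.01356/0.07594 = 0.1786 M.
Ka(NH4+) = Kw/Kb = 1.0e-14 / 1.8 x 10^-5 = 5.56e-10.
[H^+] = sqrt(Ka x [NH4+]) = sqrt(5.56e-10 x 0.1786) = 9.96e-6 M.
pH = -log(9.96e-6) = 5.00.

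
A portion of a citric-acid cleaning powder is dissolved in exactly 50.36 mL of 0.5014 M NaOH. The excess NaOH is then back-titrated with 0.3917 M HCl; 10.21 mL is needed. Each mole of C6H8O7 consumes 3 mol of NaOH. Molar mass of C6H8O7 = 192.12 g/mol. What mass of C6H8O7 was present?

1.36 g

Total n(NaOH) added = 0.5014 x 0.05036 = 0.02525 mol.
n(HCl) used = 0.3917 x 0.01021 = 0.003999 mol, which equals the excess n(NaOH).
So n(NaOH) consumed by the sample = 0.02525 - 0.003999 = 0.02125 mol.
n(C6H8O7) = 0.02125 / 3 = 0.007084 mol.
mass = 0.007084 mol x 192.12 g/mol = 1.36 g.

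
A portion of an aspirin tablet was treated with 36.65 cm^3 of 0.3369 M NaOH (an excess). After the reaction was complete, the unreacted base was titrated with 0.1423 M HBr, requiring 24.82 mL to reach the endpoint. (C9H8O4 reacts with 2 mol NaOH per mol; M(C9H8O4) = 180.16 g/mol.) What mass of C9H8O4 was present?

0.794 g

Total n(NaOH) added = 0.3369 x 0.03665 = 0.01235 mol.
n(HBr) used = 0.1423 x 0.02482 = 0.003532 mol, which equals the excess n(NaOH).
So n(NaOH) consumed by the sample = 0.01235 - 0.003532 = 0.008815 mol.
n(C9H8O4) = 0.008815 / 2 = 0.004408 mol.
mass = 0.004408 mol x 180.16 g/mol = 0.794 g.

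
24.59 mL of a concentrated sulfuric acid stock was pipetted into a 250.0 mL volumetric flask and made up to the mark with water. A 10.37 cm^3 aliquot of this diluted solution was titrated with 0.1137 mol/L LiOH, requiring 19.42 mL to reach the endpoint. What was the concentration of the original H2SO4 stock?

1.08 M

n(LiOH) = 0.1137 x 0.01942 = 0.002208 mol.
n(H2SO4) in the aliquot = 0.002208 x 1/2 = 0.001104 mol.
[diluted H2SO4] = 0.001104 / 0.01037 = 0.1065 M.
Dilution factor = 250.0/24.59 = 10.17, so [stock] = 0.1065 x 10.17 = 1.08 M.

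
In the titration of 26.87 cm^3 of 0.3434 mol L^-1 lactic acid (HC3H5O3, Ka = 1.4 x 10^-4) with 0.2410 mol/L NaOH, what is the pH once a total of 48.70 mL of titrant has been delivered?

n(acid) = 0.3434 x 0.02687 = 0.009227 mol; n(NaOH) added = 0.2410 x 0.04870 = 0.01174 mol.
Base is in excess by 0.01174 - 0.009227 = 0.002510 mol in a total volume of 0.07557 L.
[OH^-] = 0.002510/0.07557 = 0.03321 M, so pOH = 1.48 and pH = 14.00 - 1.48 = 12.52.

12.52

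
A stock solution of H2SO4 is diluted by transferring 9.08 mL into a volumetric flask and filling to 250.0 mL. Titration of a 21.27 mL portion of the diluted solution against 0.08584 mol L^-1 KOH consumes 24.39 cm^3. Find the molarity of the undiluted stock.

1.36 M

n(KOH) = 0.08584 x 0.02439 = 0.002094 mol.
n(H2SO4) in the aliquot = 0.002094 x 1/2 = 0.001047 mol.
[diluted H2SO4] = 0.001047 / 0.02127 = 0.04922 M.
Dilution factor = 250.0/9.080 = 27.53, so [stock] = 0.04922 x 27.53 = 1.36 M.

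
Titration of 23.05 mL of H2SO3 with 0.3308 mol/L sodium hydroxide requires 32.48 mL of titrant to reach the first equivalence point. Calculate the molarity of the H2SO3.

n(NaOH) = 0.3308 x 0.03248 = 0.01074 mol.
At the first equivalence point, 1 mol OH^- react per mol H2SO3, so n(H2SO3) = 0.01074 / 1 = 0.01074 mol.
[H2SO3] = 0.01074 / 0.02305 L = 0.466 M.

0.466 M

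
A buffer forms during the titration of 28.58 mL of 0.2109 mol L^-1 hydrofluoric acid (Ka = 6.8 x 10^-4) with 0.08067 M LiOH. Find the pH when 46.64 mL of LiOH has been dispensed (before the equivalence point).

Initial n(HF) = 0.2109 x 0.02858 = 0.006028 mol.
n(LiOH) added = 0.08067 x 0.04664 = 0.003762 mol, converting that many moles of HF to F-.
Remaining n(HF) = 0.002265 mol; n(F-) = 0.003762 mol.
By Henderson-Hasselbalch, pH = pKa + log([A^-]/[HA]) = 3.17 + log(0.003762/0.002265) = 3.17 + (+0.22) = 3.39.

3.39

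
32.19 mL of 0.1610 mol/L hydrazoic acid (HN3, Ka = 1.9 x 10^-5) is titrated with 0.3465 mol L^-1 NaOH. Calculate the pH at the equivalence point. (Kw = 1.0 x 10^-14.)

n(HN3) = 0.1610 x 0.03219 = 0.005183 mol; V(NaOH) at equivalence = 0.005183/0.3465 = 0.01496 L.
At equivalence all the acid is converted to N3-; total volume = 0.03219 + 0.01496 = 0.04715 L, so [N3-] = 0.005183/0.04715 = 0.1099 M.
Kb = Kw/Ka = 1.0e-14 / 1.9 x 10^-5 = 5.26e-10.
[OH^-] = sqrt(Kb x [N3-]) = sqrt(5.26e-10 x 0.1099) = 7.61e-6 M.
pOH = 5.12, so pH = 14.00 - 5.12 = 8.88.

8.88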